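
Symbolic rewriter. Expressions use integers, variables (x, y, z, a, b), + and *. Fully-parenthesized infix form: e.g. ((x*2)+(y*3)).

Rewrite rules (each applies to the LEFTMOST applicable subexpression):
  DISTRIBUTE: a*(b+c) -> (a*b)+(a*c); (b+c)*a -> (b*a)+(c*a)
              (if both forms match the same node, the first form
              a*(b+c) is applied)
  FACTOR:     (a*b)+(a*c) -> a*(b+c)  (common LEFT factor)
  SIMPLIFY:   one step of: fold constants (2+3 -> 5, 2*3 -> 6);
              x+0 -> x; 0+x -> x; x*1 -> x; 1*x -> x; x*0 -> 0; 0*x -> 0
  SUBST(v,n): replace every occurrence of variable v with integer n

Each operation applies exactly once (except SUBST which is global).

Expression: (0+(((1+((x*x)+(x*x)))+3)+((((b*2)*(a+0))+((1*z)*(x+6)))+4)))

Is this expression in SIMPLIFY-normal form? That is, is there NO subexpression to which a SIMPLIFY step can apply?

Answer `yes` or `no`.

Answer: no

Derivation:
Expression: (0+(((1+((x*x)+(x*x)))+3)+((((b*2)*(a+0))+((1*z)*(x+6)))+4)))
Scanning for simplifiable subexpressions (pre-order)...
  at root: (0+(((1+((x*x)+(x*x)))+3)+((((b*2)*(a+0))+((1*z)*(x+6)))+4))) (SIMPLIFIABLE)
  at R: (((1+((x*x)+(x*x)))+3)+((((b*2)*(a+0))+((1*z)*(x+6)))+4)) (not simplifiable)
  at RL: ((1+((x*x)+(x*x)))+3) (not simplifiable)
  at RLL: (1+((x*x)+(x*x))) (not simplifiable)
  at RLLR: ((x*x)+(x*x)) (not simplifiable)
  at RLLRL: (x*x) (not simplifiable)
  at RLLRR: (x*x) (not simplifiable)
  at RR: ((((b*2)*(a+0))+((1*z)*(x+6)))+4) (not simplifiable)
  at RRL: (((b*2)*(a+0))+((1*z)*(x+6))) (not simplifiable)
  at RRLL: ((b*2)*(a+0)) (not simplifiable)
  at RRLLL: (b*2) (not simplifiable)
  at RRLLR: (a+0) (SIMPLIFIABLE)
  at RRLR: ((1*z)*(x+6)) (not simplifiable)
  at RRLRL: (1*z) (SIMPLIFIABLE)
  at RRLRR: (x+6) (not simplifiable)
Found simplifiable subexpr at path root: (0+(((1+((x*x)+(x*x)))+3)+((((b*2)*(a+0))+((1*z)*(x+6)))+4)))
One SIMPLIFY step would give: (((1+((x*x)+(x*x)))+3)+((((b*2)*(a+0))+((1*z)*(x+6)))+4))
-> NOT in normal form.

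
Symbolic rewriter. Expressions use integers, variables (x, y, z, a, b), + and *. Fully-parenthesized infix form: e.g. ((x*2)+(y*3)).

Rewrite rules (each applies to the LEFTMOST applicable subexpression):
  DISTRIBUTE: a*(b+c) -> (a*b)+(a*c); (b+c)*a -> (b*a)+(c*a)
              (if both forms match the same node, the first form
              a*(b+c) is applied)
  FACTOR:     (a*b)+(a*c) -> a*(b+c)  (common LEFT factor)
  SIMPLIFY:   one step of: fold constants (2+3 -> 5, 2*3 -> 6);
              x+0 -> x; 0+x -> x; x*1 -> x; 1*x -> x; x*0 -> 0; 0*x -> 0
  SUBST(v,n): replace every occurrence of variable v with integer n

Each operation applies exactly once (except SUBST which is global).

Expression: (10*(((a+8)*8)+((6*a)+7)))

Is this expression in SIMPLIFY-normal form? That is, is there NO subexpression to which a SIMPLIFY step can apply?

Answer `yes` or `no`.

Answer: yes

Derivation:
Expression: (10*(((a+8)*8)+((6*a)+7)))
Scanning for simplifiable subexpressions (pre-order)...
  at root: (10*(((a+8)*8)+((6*a)+7))) (not simplifiable)
  at R: (((a+8)*8)+((6*a)+7)) (not simplifiable)
  at RL: ((a+8)*8) (not simplifiable)
  at RLL: (a+8) (not simplifiable)
  at RR: ((6*a)+7) (not simplifiable)
  at RRL: (6*a) (not simplifiable)
Result: no simplifiable subexpression found -> normal form.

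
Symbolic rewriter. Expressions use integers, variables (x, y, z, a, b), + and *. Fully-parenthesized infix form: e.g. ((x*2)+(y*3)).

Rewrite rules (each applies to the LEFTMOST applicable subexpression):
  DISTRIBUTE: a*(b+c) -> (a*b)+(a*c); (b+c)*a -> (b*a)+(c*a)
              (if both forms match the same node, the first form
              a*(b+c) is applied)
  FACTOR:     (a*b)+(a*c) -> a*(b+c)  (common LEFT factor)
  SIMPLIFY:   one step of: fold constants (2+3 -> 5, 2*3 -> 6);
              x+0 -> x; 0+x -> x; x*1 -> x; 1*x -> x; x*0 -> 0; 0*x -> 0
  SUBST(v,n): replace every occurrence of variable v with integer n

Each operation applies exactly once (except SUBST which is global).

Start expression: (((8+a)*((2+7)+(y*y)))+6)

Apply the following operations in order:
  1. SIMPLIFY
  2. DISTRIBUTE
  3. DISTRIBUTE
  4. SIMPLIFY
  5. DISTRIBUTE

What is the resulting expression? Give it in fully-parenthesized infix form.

Start: (((8+a)*((2+7)+(y*y)))+6)
Apply SIMPLIFY at LRL (target: (2+7)): (((8+a)*((2+7)+(y*y)))+6) -> (((8+a)*(9+(y*y)))+6)
Apply DISTRIBUTE at L (target: ((8+a)*(9+(y*y)))): (((8+a)*(9+(y*y)))+6) -> ((((8+a)*9)+((8+a)*(y*y)))+6)
Apply DISTRIBUTE at LL (target: ((8+a)*9)): ((((8+a)*9)+((8+a)*(y*y)))+6) -> ((((8*9)+(a*9))+((8+a)*(y*y)))+6)
Apply SIMPLIFY at LLL (target: (8*9)): ((((8*9)+(a*9))+((8+a)*(y*y)))+6) -> (((72+(a*9))+((8+a)*(y*y)))+6)
Apply DISTRIBUTE at LR (target: ((8+a)*(y*y))): (((72+(a*9))+((8+a)*(y*y)))+6) -> (((72+(a*9))+((8*(y*y))+(a*(y*y))))+6)

Answer: (((72+(a*9))+((8*(y*y))+(a*(y*y))))+6)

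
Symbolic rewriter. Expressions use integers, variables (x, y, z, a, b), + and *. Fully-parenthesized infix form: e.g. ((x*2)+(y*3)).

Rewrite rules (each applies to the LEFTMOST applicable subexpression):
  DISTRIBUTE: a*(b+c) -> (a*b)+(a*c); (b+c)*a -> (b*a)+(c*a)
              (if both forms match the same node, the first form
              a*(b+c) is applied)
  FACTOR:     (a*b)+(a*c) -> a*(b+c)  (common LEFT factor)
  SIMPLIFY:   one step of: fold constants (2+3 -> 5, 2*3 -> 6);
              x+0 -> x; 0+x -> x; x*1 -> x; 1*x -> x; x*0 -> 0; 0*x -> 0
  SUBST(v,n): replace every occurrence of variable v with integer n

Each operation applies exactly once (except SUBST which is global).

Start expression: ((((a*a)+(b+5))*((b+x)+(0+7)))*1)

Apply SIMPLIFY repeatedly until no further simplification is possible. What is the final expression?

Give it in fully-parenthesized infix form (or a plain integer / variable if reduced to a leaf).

Start: ((((a*a)+(b+5))*((b+x)+(0+7)))*1)
Step 1: at root: ((((a*a)+(b+5))*((b+x)+(0+7)))*1) -> (((a*a)+(b+5))*((b+x)+(0+7))); overall: ((((a*a)+(b+5))*((b+x)+(0+7)))*1) -> (((a*a)+(b+5))*((b+x)+(0+7)))
Step 2: at RR: (0+7) -> 7; overall: (((a*a)+(b+5))*((b+x)+(0+7))) -> (((a*a)+(b+5))*((b+x)+7))
Fixed point: (((a*a)+(b+5))*((b+x)+7))

Answer: (((a*a)+(b+5))*((b+x)+7))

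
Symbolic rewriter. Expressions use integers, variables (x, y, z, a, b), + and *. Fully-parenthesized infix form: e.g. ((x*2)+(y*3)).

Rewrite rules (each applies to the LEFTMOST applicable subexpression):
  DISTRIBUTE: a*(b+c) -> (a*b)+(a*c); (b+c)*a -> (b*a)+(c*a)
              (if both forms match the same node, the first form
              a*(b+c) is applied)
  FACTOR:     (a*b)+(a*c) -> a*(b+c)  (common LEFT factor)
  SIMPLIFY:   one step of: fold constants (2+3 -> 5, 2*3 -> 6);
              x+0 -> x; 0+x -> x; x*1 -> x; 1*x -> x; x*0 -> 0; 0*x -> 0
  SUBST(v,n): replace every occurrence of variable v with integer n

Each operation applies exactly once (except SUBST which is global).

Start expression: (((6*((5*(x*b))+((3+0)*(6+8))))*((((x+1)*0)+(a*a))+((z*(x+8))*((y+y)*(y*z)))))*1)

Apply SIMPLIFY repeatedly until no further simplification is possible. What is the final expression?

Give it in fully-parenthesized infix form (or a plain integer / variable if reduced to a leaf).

Start: (((6*((5*(x*b))+((3+0)*(6+8))))*((((x+1)*0)+(a*a))+((z*(x+8))*((y+y)*(y*z)))))*1)
Step 1: at root: (((6*((5*(x*b))+((3+0)*(6+8))))*((((x+1)*0)+(a*a))+((z*(x+8))*((y+y)*(y*z)))))*1) -> ((6*((5*(x*b))+((3+0)*(6+8))))*((((x+1)*0)+(a*a))+((z*(x+8))*((y+y)*(y*z))))); overall: (((6*((5*(x*b))+((3+0)*(6+8))))*((((x+1)*0)+(a*a))+((z*(x+8))*((y+y)*(y*z)))))*1) -> ((6*((5*(x*b))+((3+0)*(6+8))))*((((x+1)*0)+(a*a))+((z*(x+8))*((y+y)*(y*z)))))
Step 2: at LRRL: (3+0) -> 3; overall: ((6*((5*(x*b))+((3+0)*(6+8))))*((((x+1)*0)+(a*a))+((z*(x+8))*((y+y)*(y*z))))) -> ((6*((5*(x*b))+(3*(6+8))))*((((x+1)*0)+(a*a))+((z*(x+8))*((y+y)*(y*z)))))
Step 3: at LRRR: (6+8) -> 14; overall: ((6*((5*(x*b))+(3*(6+8))))*((((x+1)*0)+(a*a))+((z*(x+8))*((y+y)*(y*z))))) -> ((6*((5*(x*b))+(3*14)))*((((x+1)*0)+(a*a))+((z*(x+8))*((y+y)*(y*z)))))
Step 4: at LRR: (3*14) -> 42; overall: ((6*((5*(x*b))+(3*14)))*((((x+1)*0)+(a*a))+((z*(x+8))*((y+y)*(y*z))))) -> ((6*((5*(x*b))+42))*((((x+1)*0)+(a*a))+((z*(x+8))*((y+y)*(y*z)))))
Step 5: at RLL: ((x+1)*0) -> 0; overall: ((6*((5*(x*b))+42))*((((x+1)*0)+(a*a))+((z*(x+8))*((y+y)*(y*z))))) -> ((6*((5*(x*b))+42))*((0+(a*a))+((z*(x+8))*((y+y)*(y*z)))))
Step 6: at RL: (0+(a*a)) -> (a*a); overall: ((6*((5*(x*b))+42))*((0+(a*a))+((z*(x+8))*((y+y)*(y*z))))) -> ((6*((5*(x*b))+42))*((a*a)+((z*(x+8))*((y+y)*(y*z)))))
Fixed point: ((6*((5*(x*b))+42))*((a*a)+((z*(x+8))*((y+y)*(y*z)))))

Answer: ((6*((5*(x*b))+42))*((a*a)+((z*(x+8))*((y+y)*(y*z)))))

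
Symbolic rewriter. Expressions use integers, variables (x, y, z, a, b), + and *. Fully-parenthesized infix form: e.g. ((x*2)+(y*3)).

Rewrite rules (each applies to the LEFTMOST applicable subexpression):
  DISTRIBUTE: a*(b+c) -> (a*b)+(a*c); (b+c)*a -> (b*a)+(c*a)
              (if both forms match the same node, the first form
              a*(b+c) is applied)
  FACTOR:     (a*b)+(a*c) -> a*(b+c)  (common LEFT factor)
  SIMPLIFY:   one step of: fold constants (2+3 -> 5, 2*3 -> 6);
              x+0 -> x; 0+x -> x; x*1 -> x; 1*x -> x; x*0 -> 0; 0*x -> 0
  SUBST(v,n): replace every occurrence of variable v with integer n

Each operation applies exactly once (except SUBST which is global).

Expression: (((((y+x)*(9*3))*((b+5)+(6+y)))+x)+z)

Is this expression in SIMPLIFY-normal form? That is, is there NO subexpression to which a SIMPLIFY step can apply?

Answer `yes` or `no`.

Answer: no

Derivation:
Expression: (((((y+x)*(9*3))*((b+5)+(6+y)))+x)+z)
Scanning for simplifiable subexpressions (pre-order)...
  at root: (((((y+x)*(9*3))*((b+5)+(6+y)))+x)+z) (not simplifiable)
  at L: ((((y+x)*(9*3))*((b+5)+(6+y)))+x) (not simplifiable)
  at LL: (((y+x)*(9*3))*((b+5)+(6+y))) (not simplifiable)
  at LLL: ((y+x)*(9*3)) (not simplifiable)
  at LLLL: (y+x) (not simplifiable)
  at LLLR: (9*3) (SIMPLIFIABLE)
  at LLR: ((b+5)+(6+y)) (not simplifiable)
  at LLRL: (b+5) (not simplifiable)
  at LLRR: (6+y) (not simplifiable)
Found simplifiable subexpr at path LLLR: (9*3)
One SIMPLIFY step would give: (((((y+x)*27)*((b+5)+(6+y)))+x)+z)
-> NOT in normal form.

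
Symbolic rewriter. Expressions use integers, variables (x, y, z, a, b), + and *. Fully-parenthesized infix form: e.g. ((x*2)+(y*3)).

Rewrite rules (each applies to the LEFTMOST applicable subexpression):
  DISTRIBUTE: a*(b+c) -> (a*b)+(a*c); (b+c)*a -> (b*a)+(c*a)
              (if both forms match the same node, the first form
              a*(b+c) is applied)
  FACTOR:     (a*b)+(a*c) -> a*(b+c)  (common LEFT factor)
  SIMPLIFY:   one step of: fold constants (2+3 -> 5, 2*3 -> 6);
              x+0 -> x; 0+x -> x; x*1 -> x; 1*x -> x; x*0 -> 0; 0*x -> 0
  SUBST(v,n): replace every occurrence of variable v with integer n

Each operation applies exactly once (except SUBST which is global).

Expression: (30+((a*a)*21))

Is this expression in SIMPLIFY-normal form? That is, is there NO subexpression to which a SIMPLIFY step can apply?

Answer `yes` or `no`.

Expression: (30+((a*a)*21))
Scanning for simplifiable subexpressions (pre-order)...
  at root: (30+((a*a)*21)) (not simplifiable)
  at R: ((a*a)*21) (not simplifiable)
  at RL: (a*a) (not simplifiable)
Result: no simplifiable subexpression found -> normal form.

Answer: yes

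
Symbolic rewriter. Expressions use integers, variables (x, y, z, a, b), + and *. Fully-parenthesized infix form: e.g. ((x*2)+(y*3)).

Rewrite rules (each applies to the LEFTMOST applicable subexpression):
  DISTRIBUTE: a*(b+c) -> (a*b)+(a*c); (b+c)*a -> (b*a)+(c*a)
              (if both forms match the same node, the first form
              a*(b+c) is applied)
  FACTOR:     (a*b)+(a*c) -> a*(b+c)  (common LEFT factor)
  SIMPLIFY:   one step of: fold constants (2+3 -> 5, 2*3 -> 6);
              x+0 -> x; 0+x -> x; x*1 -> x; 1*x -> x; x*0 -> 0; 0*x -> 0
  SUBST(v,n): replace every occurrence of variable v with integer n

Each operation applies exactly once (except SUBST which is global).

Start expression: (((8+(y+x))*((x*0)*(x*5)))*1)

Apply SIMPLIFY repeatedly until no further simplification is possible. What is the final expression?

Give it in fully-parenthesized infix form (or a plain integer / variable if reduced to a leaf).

Answer: 0

Derivation:
Start: (((8+(y+x))*((x*0)*(x*5)))*1)
Step 1: at root: (((8+(y+x))*((x*0)*(x*5)))*1) -> ((8+(y+x))*((x*0)*(x*5))); overall: (((8+(y+x))*((x*0)*(x*5)))*1) -> ((8+(y+x))*((x*0)*(x*5)))
Step 2: at RL: (x*0) -> 0; overall: ((8+(y+x))*((x*0)*(x*5))) -> ((8+(y+x))*(0*(x*5)))
Step 3: at R: (0*(x*5)) -> 0; overall: ((8+(y+x))*(0*(x*5))) -> ((8+(y+x))*0)
Step 4: at root: ((8+(y+x))*0) -> 0; overall: ((8+(y+x))*0) -> 0
Fixed point: 0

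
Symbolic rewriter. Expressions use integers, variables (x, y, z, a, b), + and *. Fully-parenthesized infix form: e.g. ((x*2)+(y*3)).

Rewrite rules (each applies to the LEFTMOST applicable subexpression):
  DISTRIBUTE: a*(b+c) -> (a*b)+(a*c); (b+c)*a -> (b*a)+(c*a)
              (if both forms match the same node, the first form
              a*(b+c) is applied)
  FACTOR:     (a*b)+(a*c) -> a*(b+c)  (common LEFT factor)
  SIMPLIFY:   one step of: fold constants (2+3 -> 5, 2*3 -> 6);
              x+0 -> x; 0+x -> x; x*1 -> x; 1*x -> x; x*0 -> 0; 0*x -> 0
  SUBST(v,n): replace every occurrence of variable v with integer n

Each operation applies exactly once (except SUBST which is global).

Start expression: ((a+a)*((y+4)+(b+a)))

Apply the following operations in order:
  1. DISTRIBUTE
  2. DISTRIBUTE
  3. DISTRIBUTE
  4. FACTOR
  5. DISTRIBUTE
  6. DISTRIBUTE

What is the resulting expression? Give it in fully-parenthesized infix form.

Start: ((a+a)*((y+4)+(b+a)))
Apply DISTRIBUTE at root (target: ((a+a)*((y+4)+(b+a)))): ((a+a)*((y+4)+(b+a))) -> (((a+a)*(y+4))+((a+a)*(b+a)))
Apply DISTRIBUTE at L (target: ((a+a)*(y+4))): (((a+a)*(y+4))+((a+a)*(b+a))) -> ((((a+a)*y)+((a+a)*4))+((a+a)*(b+a)))
Apply DISTRIBUTE at LL (target: ((a+a)*y)): ((((a+a)*y)+((a+a)*4))+((a+a)*(b+a))) -> ((((a*y)+(a*y))+((a+a)*4))+((a+a)*(b+a)))
Apply FACTOR at LL (target: ((a*y)+(a*y))): ((((a*y)+(a*y))+((a+a)*4))+((a+a)*(b+a))) -> (((a*(y+y))+((a+a)*4))+((a+a)*(b+a)))
Apply DISTRIBUTE at LL (target: (a*(y+y))): (((a*(y+y))+((a+a)*4))+((a+a)*(b+a))) -> ((((a*y)+(a*y))+((a+a)*4))+((a+a)*(b+a)))
Apply DISTRIBUTE at LR (target: ((a+a)*4)): ((((a*y)+(a*y))+((a+a)*4))+((a+a)*(b+a))) -> ((((a*y)+(a*y))+((a*4)+(a*4)))+((a+a)*(b+a)))

Answer: ((((a*y)+(a*y))+((a*4)+(a*4)))+((a+a)*(b+a)))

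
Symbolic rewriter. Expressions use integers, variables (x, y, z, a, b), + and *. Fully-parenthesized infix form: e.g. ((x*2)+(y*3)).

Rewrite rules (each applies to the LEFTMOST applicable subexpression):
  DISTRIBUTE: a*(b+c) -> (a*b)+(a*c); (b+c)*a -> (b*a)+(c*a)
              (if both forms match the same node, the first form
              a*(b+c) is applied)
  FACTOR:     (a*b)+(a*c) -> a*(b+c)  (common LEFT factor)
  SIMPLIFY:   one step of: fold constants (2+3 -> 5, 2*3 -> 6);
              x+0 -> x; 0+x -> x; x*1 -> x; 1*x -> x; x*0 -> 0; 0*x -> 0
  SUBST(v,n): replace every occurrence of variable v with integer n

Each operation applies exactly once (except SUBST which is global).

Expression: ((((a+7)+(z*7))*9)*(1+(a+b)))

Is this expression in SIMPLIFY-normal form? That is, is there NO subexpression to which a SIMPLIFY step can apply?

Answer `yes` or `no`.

Answer: yes

Derivation:
Expression: ((((a+7)+(z*7))*9)*(1+(a+b)))
Scanning for simplifiable subexpressions (pre-order)...
  at root: ((((a+7)+(z*7))*9)*(1+(a+b))) (not simplifiable)
  at L: (((a+7)+(z*7))*9) (not simplifiable)
  at LL: ((a+7)+(z*7)) (not simplifiable)
  at LLL: (a+7) (not simplifiable)
  at LLR: (z*7) (not simplifiable)
  at R: (1+(a+b)) (not simplifiable)
  at RR: (a+b) (not simplifiable)
Result: no simplifiable subexpression found -> normal form.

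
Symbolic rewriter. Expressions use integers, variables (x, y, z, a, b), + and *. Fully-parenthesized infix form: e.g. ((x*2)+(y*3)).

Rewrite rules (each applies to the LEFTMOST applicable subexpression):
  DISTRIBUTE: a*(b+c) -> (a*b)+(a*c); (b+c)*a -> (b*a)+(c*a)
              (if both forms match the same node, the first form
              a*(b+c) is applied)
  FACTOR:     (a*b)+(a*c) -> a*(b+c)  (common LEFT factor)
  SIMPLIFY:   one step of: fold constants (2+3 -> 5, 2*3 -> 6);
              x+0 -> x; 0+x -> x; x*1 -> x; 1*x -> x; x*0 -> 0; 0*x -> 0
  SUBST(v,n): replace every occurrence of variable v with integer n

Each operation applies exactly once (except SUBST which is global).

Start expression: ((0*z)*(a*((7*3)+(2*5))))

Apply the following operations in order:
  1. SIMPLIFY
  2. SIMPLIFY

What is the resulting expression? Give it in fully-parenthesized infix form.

Answer: 0

Derivation:
Start: ((0*z)*(a*((7*3)+(2*5))))
Apply SIMPLIFY at L (target: (0*z)): ((0*z)*(a*((7*3)+(2*5)))) -> (0*(a*((7*3)+(2*5))))
Apply SIMPLIFY at root (target: (0*(a*((7*3)+(2*5))))): (0*(a*((7*3)+(2*5)))) -> 0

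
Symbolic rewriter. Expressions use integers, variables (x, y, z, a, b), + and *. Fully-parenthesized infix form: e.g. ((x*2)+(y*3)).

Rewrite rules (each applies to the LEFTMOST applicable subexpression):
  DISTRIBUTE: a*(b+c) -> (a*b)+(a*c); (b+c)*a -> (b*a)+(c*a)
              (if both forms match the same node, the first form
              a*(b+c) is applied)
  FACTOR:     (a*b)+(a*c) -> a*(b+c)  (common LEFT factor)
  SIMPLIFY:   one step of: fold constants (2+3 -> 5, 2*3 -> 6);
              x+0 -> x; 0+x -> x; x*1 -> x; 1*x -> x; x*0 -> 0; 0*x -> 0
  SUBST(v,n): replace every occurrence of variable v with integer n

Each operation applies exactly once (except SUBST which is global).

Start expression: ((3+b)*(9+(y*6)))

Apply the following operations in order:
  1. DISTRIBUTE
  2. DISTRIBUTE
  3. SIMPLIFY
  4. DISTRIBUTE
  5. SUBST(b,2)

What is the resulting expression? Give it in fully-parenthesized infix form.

Start: ((3+b)*(9+(y*6)))
Apply DISTRIBUTE at root (target: ((3+b)*(9+(y*6)))): ((3+b)*(9+(y*6))) -> (((3+b)*9)+((3+b)*(y*6)))
Apply DISTRIBUTE at L (target: ((3+b)*9)): (((3+b)*9)+((3+b)*(y*6))) -> (((3*9)+(b*9))+((3+b)*(y*6)))
Apply SIMPLIFY at LL (target: (3*9)): (((3*9)+(b*9))+((3+b)*(y*6))) -> ((27+(b*9))+((3+b)*(y*6)))
Apply DISTRIBUTE at R (target: ((3+b)*(y*6))): ((27+(b*9))+((3+b)*(y*6))) -> ((27+(b*9))+((3*(y*6))+(b*(y*6))))
Apply SUBST(b,2): ((27+(b*9))+((3*(y*6))+(b*(y*6)))) -> ((27+(2*9))+((3*(y*6))+(2*(y*6))))

Answer: ((27+(2*9))+((3*(y*6))+(2*(y*6))))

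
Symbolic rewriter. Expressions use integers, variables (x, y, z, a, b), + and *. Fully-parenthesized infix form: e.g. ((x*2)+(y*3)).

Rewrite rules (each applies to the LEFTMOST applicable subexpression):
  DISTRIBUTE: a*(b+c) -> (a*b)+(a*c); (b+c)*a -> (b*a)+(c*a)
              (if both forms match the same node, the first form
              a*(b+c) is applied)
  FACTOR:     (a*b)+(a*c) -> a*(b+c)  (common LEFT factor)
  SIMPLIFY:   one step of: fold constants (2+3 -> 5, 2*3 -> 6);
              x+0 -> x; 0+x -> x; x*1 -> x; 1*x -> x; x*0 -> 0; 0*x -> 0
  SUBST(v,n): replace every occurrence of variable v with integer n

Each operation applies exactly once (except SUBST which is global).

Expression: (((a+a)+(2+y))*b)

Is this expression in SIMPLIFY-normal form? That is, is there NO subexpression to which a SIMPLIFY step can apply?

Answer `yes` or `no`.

Expression: (((a+a)+(2+y))*b)
Scanning for simplifiable subexpressions (pre-order)...
  at root: (((a+a)+(2+y))*b) (not simplifiable)
  at L: ((a+a)+(2+y)) (not simplifiable)
  at LL: (a+a) (not simplifiable)
  at LR: (2+y) (not simplifiable)
Result: no simplifiable subexpression found -> normal form.

Answer: yes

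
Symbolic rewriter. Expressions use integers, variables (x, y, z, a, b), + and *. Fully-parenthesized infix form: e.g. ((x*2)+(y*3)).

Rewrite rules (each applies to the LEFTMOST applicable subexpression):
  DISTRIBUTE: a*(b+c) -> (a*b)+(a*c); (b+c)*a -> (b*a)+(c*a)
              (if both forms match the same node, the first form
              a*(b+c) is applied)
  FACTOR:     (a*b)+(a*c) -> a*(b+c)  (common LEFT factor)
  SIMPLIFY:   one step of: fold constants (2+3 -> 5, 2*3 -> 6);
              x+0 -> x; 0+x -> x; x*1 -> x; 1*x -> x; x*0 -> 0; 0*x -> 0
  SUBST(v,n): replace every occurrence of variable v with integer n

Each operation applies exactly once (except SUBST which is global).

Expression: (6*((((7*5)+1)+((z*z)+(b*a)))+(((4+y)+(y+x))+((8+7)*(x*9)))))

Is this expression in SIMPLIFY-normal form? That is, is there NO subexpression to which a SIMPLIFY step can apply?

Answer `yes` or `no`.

Expression: (6*((((7*5)+1)+((z*z)+(b*a)))+(((4+y)+(y+x))+((8+7)*(x*9)))))
Scanning for simplifiable subexpressions (pre-order)...
  at root: (6*((((7*5)+1)+((z*z)+(b*a)))+(((4+y)+(y+x))+((8+7)*(x*9))))) (not simplifiable)
  at R: ((((7*5)+1)+((z*z)+(b*a)))+(((4+y)+(y+x))+((8+7)*(x*9)))) (not simplifiable)
  at RL: (((7*5)+1)+((z*z)+(b*a))) (not simplifiable)
  at RLL: ((7*5)+1) (not simplifiable)
  at RLLL: (7*5) (SIMPLIFIABLE)
  at RLR: ((z*z)+(b*a)) (not simplifiable)
  at RLRL: (z*z) (not simplifiable)
  at RLRR: (b*a) (not simplifiable)
  at RR: (((4+y)+(y+x))+((8+7)*(x*9))) (not simplifiable)
  at RRL: ((4+y)+(y+x)) (not simplifiable)
  at RRLL: (4+y) (not simplifiable)
  at RRLR: (y+x) (not simplifiable)
  at RRR: ((8+7)*(x*9)) (not simplifiable)
  at RRRL: (8+7) (SIMPLIFIABLE)
  at RRRR: (x*9) (not simplifiable)
Found simplifiable subexpr at path RLLL: (7*5)
One SIMPLIFY step would give: (6*(((35+1)+((z*z)+(b*a)))+(((4+y)+(y+x))+((8+7)*(x*9)))))
-> NOT in normal form.

Answer: no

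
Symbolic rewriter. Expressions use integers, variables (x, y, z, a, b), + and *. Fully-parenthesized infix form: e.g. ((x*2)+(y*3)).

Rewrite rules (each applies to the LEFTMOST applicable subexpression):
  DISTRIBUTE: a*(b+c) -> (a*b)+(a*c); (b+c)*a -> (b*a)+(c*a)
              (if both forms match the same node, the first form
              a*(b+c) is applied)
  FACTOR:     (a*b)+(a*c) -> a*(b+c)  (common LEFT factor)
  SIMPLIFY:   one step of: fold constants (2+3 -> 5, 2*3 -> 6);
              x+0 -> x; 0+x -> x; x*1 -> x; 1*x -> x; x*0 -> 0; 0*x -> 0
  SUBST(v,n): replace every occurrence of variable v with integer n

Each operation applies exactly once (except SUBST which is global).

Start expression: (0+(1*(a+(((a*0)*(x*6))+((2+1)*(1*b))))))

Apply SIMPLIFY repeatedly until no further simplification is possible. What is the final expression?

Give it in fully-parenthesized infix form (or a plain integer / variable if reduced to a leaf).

Start: (0+(1*(a+(((a*0)*(x*6))+((2+1)*(1*b))))))
Step 1: at root: (0+(1*(a+(((a*0)*(x*6))+((2+1)*(1*b)))))) -> (1*(a+(((a*0)*(x*6))+((2+1)*(1*b))))); overall: (0+(1*(a+(((a*0)*(x*6))+((2+1)*(1*b)))))) -> (1*(a+(((a*0)*(x*6))+((2+1)*(1*b)))))
Step 2: at root: (1*(a+(((a*0)*(x*6))+((2+1)*(1*b))))) -> (a+(((a*0)*(x*6))+((2+1)*(1*b)))); overall: (1*(a+(((a*0)*(x*6))+((2+1)*(1*b))))) -> (a+(((a*0)*(x*6))+((2+1)*(1*b))))
Step 3: at RLL: (a*0) -> 0; overall: (a+(((a*0)*(x*6))+((2+1)*(1*b)))) -> (a+((0*(x*6))+((2+1)*(1*b))))
Step 4: at RL: (0*(x*6)) -> 0; overall: (a+((0*(x*6))+((2+1)*(1*b)))) -> (a+(0+((2+1)*(1*b))))
Step 5: at R: (0+((2+1)*(1*b))) -> ((2+1)*(1*b)); overall: (a+(0+((2+1)*(1*b)))) -> (a+((2+1)*(1*b)))
Step 6: at RL: (2+1) -> 3; overall: (a+((2+1)*(1*b))) -> (a+(3*(1*b)))
Step 7: at RR: (1*b) -> b; overall: (a+(3*(1*b))) -> (a+(3*b))
Fixed point: (a+(3*b))

Answer: (a+(3*b))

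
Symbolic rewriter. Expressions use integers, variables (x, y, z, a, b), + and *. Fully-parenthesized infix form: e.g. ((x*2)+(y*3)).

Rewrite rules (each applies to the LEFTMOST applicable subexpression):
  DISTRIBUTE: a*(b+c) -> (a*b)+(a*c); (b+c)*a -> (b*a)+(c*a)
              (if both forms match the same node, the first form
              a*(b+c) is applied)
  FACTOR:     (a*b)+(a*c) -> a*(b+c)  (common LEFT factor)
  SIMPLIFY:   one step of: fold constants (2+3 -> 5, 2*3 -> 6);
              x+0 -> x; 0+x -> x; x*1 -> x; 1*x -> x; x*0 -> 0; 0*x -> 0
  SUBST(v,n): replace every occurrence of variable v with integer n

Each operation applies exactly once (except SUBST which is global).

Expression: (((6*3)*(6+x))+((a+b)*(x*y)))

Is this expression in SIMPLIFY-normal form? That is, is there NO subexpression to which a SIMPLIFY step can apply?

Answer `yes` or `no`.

Answer: no

Derivation:
Expression: (((6*3)*(6+x))+((a+b)*(x*y)))
Scanning for simplifiable subexpressions (pre-order)...
  at root: (((6*3)*(6+x))+((a+b)*(x*y))) (not simplifiable)
  at L: ((6*3)*(6+x)) (not simplifiable)
  at LL: (6*3) (SIMPLIFIABLE)
  at LR: (6+x) (not simplifiable)
  at R: ((a+b)*(x*y)) (not simplifiable)
  at RL: (a+b) (not simplifiable)
  at RR: (x*y) (not simplifiable)
Found simplifiable subexpr at path LL: (6*3)
One SIMPLIFY step would give: ((18*(6+x))+((a+b)*(x*y)))
-> NOT in normal form.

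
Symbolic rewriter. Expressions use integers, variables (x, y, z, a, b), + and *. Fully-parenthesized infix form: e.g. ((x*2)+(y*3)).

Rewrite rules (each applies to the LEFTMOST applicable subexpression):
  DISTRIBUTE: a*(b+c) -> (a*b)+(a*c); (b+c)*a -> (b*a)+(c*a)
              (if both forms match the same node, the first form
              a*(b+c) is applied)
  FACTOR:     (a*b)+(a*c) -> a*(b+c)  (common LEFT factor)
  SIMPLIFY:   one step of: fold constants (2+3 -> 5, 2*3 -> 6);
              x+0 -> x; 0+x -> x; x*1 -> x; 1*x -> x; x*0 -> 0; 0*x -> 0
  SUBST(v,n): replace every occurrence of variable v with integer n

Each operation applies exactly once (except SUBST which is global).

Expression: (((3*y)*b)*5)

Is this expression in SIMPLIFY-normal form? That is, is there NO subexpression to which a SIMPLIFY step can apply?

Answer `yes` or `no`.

Expression: (((3*y)*b)*5)
Scanning for simplifiable subexpressions (pre-order)...
  at root: (((3*y)*b)*5) (not simplifiable)
  at L: ((3*y)*b) (not simplifiable)
  at LL: (3*y) (not simplifiable)
Result: no simplifiable subexpression found -> normal form.

Answer: yes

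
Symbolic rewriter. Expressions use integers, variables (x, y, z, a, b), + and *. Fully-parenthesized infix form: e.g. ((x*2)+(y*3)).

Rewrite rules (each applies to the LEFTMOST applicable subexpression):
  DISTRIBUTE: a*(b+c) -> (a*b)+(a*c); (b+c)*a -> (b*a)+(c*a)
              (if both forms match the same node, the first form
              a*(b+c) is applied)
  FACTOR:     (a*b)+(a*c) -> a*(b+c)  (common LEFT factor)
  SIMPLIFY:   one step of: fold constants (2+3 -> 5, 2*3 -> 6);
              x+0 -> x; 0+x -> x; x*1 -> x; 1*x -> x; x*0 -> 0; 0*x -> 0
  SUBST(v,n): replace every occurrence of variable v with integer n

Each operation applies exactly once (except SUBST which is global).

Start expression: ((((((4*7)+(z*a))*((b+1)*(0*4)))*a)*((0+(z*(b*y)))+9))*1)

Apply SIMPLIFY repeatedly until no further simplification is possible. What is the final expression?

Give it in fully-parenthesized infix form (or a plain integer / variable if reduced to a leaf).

Start: ((((((4*7)+(z*a))*((b+1)*(0*4)))*a)*((0+(z*(b*y)))+9))*1)
Step 1: at root: ((((((4*7)+(z*a))*((b+1)*(0*4)))*a)*((0+(z*(b*y)))+9))*1) -> (((((4*7)+(z*a))*((b+1)*(0*4)))*a)*((0+(z*(b*y)))+9)); overall: ((((((4*7)+(z*a))*((b+1)*(0*4)))*a)*((0+(z*(b*y)))+9))*1) -> (((((4*7)+(z*a))*((b+1)*(0*4)))*a)*((0+(z*(b*y)))+9))
Step 2: at LLLL: (4*7) -> 28; overall: (((((4*7)+(z*a))*((b+1)*(0*4)))*a)*((0+(z*(b*y)))+9)) -> ((((28+(z*a))*((b+1)*(0*4)))*a)*((0+(z*(b*y)))+9))
Step 3: at LLRR: (0*4) -> 0; overall: ((((28+(z*a))*((b+1)*(0*4)))*a)*((0+(z*(b*y)))+9)) -> ((((28+(z*a))*((b+1)*0))*a)*((0+(z*(b*y)))+9))
Step 4: at LLR: ((b+1)*0) -> 0; overall: ((((28+(z*a))*((b+1)*0))*a)*((0+(z*(b*y)))+9)) -> ((((28+(z*a))*0)*a)*((0+(z*(b*y)))+9))
Step 5: at LL: ((28+(z*a))*0) -> 0; overall: ((((28+(z*a))*0)*a)*((0+(z*(b*y)))+9)) -> ((0*a)*((0+(z*(b*y)))+9))
Step 6: at L: (0*a) -> 0; overall: ((0*a)*((0+(z*(b*y)))+9)) -> (0*((0+(z*(b*y)))+9))
Step 7: at root: (0*((0+(z*(b*y)))+9)) -> 0; overall: (0*((0+(z*(b*y)))+9)) -> 0
Fixed point: 0

Answer: 0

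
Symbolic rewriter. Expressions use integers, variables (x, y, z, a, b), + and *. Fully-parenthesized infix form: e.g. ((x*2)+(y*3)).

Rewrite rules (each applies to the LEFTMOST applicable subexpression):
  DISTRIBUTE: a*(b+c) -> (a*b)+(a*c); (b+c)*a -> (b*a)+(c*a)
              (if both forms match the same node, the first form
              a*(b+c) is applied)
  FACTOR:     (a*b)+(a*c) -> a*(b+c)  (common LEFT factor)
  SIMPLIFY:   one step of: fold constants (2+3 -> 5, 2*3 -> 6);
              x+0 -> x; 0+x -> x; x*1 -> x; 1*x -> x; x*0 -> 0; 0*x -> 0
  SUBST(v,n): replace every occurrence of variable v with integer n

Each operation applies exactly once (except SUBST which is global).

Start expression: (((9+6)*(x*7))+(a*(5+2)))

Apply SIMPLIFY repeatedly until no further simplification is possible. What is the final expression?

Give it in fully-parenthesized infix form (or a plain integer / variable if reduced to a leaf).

Answer: ((15*(x*7))+(a*7))

Derivation:
Start: (((9+6)*(x*7))+(a*(5+2)))
Step 1: at LL: (9+6) -> 15; overall: (((9+6)*(x*7))+(a*(5+2))) -> ((15*(x*7))+(a*(5+2)))
Step 2: at RR: (5+2) -> 7; overall: ((15*(x*7))+(a*(5+2))) -> ((15*(x*7))+(a*7))
Fixed point: ((15*(x*7))+(a*7))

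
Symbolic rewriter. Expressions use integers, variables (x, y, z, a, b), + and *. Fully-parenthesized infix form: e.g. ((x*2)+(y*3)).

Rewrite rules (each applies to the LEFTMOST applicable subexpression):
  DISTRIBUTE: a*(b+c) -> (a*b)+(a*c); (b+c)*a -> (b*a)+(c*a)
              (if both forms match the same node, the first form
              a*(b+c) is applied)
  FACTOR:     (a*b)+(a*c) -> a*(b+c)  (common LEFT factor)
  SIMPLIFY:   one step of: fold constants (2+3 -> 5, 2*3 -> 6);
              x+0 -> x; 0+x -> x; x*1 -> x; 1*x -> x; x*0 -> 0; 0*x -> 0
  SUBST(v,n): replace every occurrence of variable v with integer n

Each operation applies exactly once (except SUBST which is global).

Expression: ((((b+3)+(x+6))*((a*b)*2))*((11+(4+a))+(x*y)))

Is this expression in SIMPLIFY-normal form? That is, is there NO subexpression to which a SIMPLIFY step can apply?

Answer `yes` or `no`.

Answer: yes

Derivation:
Expression: ((((b+3)+(x+6))*((a*b)*2))*((11+(4+a))+(x*y)))
Scanning for simplifiable subexpressions (pre-order)...
  at root: ((((b+3)+(x+6))*((a*b)*2))*((11+(4+a))+(x*y))) (not simplifiable)
  at L: (((b+3)+(x+6))*((a*b)*2)) (not simplifiable)
  at LL: ((b+3)+(x+6)) (not simplifiable)
  at LLL: (b+3) (not simplifiable)
  at LLR: (x+6) (not simplifiable)
  at LR: ((a*b)*2) (not simplifiable)
  at LRL: (a*b) (not simplifiable)
  at R: ((11+(4+a))+(x*y)) (not simplifiable)
  at RL: (11+(4+a)) (not simplifiable)
  at RLR: (4+a) (not simplifiable)
  at RR: (x*y) (not simplifiable)
Result: no simplifiable subexpression found -> normal form.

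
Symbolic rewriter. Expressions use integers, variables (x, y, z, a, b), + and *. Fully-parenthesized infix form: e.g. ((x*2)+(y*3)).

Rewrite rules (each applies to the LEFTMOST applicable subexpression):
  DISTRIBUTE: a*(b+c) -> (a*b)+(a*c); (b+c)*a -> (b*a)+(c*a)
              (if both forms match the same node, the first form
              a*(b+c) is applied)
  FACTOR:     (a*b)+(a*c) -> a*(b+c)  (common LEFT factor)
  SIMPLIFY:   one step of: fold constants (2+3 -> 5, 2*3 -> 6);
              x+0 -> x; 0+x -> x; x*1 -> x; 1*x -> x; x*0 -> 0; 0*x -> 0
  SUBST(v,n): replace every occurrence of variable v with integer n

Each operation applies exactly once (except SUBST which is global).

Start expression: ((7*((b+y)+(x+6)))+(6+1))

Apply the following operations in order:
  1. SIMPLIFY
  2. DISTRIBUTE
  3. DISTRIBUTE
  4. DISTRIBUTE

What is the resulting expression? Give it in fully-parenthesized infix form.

Answer: ((((7*b)+(7*y))+((7*x)+(7*6)))+7)

Derivation:
Start: ((7*((b+y)+(x+6)))+(6+1))
Apply SIMPLIFY at R (target: (6+1)): ((7*((b+y)+(x+6)))+(6+1)) -> ((7*((b+y)+(x+6)))+7)
Apply DISTRIBUTE at L (target: (7*((b+y)+(x+6)))): ((7*((b+y)+(x+6)))+7) -> (((7*(b+y))+(7*(x+6)))+7)
Apply DISTRIBUTE at LL (target: (7*(b+y))): (((7*(b+y))+(7*(x+6)))+7) -> ((((7*b)+(7*y))+(7*(x+6)))+7)
Apply DISTRIBUTE at LR (target: (7*(x+6))): ((((7*b)+(7*y))+(7*(x+6)))+7) -> ((((7*b)+(7*y))+((7*x)+(7*6)))+7)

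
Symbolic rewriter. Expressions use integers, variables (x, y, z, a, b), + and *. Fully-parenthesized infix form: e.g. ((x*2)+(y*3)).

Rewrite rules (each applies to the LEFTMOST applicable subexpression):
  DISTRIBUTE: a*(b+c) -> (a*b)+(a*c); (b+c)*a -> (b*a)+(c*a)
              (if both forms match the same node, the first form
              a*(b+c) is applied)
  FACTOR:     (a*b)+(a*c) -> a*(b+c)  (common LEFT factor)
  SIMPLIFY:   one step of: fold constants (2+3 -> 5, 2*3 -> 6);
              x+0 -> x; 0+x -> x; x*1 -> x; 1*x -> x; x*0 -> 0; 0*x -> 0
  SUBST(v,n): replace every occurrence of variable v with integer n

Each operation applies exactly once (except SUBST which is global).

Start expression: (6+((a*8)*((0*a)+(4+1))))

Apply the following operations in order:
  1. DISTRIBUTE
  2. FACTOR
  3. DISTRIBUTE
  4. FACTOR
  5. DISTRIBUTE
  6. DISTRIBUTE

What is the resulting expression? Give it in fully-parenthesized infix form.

Start: (6+((a*8)*((0*a)+(4+1))))
Apply DISTRIBUTE at R (target: ((a*8)*((0*a)+(4+1)))): (6+((a*8)*((0*a)+(4+1)))) -> (6+(((a*8)*(0*a))+((a*8)*(4+1))))
Apply FACTOR at R (target: (((a*8)*(0*a))+((a*8)*(4+1)))): (6+(((a*8)*(0*a))+((a*8)*(4+1)))) -> (6+((a*8)*((0*a)+(4+1))))
Apply DISTRIBUTE at R (target: ((a*8)*((0*a)+(4+1)))): (6+((a*8)*((0*a)+(4+1)))) -> (6+(((a*8)*(0*a))+((a*8)*(4+1))))
Apply FACTOR at R (target: (((a*8)*(0*a))+((a*8)*(4+1)))): (6+(((a*8)*(0*a))+((a*8)*(4+1)))) -> (6+((a*8)*((0*a)+(4+1))))
Apply DISTRIBUTE at R (target: ((a*8)*((0*a)+(4+1)))): (6+((a*8)*((0*a)+(4+1)))) -> (6+(((a*8)*(0*a))+((a*8)*(4+1))))
Apply DISTRIBUTE at RR (target: ((a*8)*(4+1))): (6+(((a*8)*(0*a))+((a*8)*(4+1)))) -> (6+(((a*8)*(0*a))+(((a*8)*4)+((a*8)*1))))

Answer: (6+(((a*8)*(0*a))+(((a*8)*4)+((a*8)*1))))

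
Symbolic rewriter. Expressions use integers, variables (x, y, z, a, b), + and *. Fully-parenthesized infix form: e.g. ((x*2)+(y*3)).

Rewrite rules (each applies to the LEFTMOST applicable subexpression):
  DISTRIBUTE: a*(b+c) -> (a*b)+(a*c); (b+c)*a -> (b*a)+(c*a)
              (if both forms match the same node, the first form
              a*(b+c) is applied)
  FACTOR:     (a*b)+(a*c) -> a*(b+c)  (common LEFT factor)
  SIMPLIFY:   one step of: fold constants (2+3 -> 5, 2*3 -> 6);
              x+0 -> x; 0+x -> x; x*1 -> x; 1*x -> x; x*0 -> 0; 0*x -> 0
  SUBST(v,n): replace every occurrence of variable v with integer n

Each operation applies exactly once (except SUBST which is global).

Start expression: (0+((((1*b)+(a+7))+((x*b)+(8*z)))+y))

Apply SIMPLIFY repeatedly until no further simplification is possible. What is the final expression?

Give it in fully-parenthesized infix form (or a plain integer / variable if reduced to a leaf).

Answer: (((b+(a+7))+((x*b)+(8*z)))+y)

Derivation:
Start: (0+((((1*b)+(a+7))+((x*b)+(8*z)))+y))
Step 1: at root: (0+((((1*b)+(a+7))+((x*b)+(8*z)))+y)) -> ((((1*b)+(a+7))+((x*b)+(8*z)))+y); overall: (0+((((1*b)+(a+7))+((x*b)+(8*z)))+y)) -> ((((1*b)+(a+7))+((x*b)+(8*z)))+y)
Step 2: at LLL: (1*b) -> b; overall: ((((1*b)+(a+7))+((x*b)+(8*z)))+y) -> (((b+(a+7))+((x*b)+(8*z)))+y)
Fixed point: (((b+(a+7))+((x*b)+(8*z)))+y)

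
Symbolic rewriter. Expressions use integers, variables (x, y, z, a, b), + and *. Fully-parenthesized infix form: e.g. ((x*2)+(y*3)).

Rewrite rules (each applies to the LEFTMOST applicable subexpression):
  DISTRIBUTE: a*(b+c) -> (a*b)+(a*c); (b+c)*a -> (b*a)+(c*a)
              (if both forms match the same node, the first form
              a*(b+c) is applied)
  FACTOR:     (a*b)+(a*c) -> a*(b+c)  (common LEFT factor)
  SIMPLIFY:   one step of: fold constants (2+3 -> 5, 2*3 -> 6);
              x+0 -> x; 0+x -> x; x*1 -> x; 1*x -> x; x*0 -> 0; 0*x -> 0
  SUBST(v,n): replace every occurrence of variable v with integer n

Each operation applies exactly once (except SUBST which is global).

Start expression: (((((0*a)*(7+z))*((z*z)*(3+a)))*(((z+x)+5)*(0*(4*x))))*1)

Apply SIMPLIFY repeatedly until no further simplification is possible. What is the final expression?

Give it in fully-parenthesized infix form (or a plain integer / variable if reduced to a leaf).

Start: (((((0*a)*(7+z))*((z*z)*(3+a)))*(((z+x)+5)*(0*(4*x))))*1)
Step 1: at root: (((((0*a)*(7+z))*((z*z)*(3+a)))*(((z+x)+5)*(0*(4*x))))*1) -> ((((0*a)*(7+z))*((z*z)*(3+a)))*(((z+x)+5)*(0*(4*x)))); overall: (((((0*a)*(7+z))*((z*z)*(3+a)))*(((z+x)+5)*(0*(4*x))))*1) -> ((((0*a)*(7+z))*((z*z)*(3+a)))*(((z+x)+5)*(0*(4*x))))
Step 2: at LLL: (0*a) -> 0; overall: ((((0*a)*(7+z))*((z*z)*(3+a)))*(((z+x)+5)*(0*(4*x)))) -> (((0*(7+z))*((z*z)*(3+a)))*(((z+x)+5)*(0*(4*x))))
Step 3: at LL: (0*(7+z)) -> 0; overall: (((0*(7+z))*((z*z)*(3+a)))*(((z+x)+5)*(0*(4*x)))) -> ((0*((z*z)*(3+a)))*(((z+x)+5)*(0*(4*x))))
Step 4: at L: (0*((z*z)*(3+a))) -> 0; overall: ((0*((z*z)*(3+a)))*(((z+x)+5)*(0*(4*x)))) -> (0*(((z+x)+5)*(0*(4*x))))
Step 5: at root: (0*(((z+x)+5)*(0*(4*x)))) -> 0; overall: (0*(((z+x)+5)*(0*(4*x)))) -> 0
Fixed point: 0

Answer: 0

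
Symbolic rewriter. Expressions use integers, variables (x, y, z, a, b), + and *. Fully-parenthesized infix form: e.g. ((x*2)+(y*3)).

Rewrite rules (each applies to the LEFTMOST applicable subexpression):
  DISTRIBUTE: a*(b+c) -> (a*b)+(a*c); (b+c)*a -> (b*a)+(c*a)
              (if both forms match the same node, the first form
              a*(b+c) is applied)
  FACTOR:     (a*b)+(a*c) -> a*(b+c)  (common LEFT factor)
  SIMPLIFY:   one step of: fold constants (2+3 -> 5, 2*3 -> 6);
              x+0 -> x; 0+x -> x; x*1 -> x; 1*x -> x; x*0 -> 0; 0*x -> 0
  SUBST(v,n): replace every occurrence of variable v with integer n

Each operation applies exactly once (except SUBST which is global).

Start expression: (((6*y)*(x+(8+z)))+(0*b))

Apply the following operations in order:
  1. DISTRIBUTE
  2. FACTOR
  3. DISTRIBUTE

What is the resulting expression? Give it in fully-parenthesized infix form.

Start: (((6*y)*(x+(8+z)))+(0*b))
Apply DISTRIBUTE at L (target: ((6*y)*(x+(8+z)))): (((6*y)*(x+(8+z)))+(0*b)) -> ((((6*y)*x)+((6*y)*(8+z)))+(0*b))
Apply FACTOR at L (target: (((6*y)*x)+((6*y)*(8+z)))): ((((6*y)*x)+((6*y)*(8+z)))+(0*b)) -> (((6*y)*(x+(8+z)))+(0*b))
Apply DISTRIBUTE at L (target: ((6*y)*(x+(8+z)))): (((6*y)*(x+(8+z)))+(0*b)) -> ((((6*y)*x)+((6*y)*(8+z)))+(0*b))

Answer: ((((6*y)*x)+((6*y)*(8+z)))+(0*b))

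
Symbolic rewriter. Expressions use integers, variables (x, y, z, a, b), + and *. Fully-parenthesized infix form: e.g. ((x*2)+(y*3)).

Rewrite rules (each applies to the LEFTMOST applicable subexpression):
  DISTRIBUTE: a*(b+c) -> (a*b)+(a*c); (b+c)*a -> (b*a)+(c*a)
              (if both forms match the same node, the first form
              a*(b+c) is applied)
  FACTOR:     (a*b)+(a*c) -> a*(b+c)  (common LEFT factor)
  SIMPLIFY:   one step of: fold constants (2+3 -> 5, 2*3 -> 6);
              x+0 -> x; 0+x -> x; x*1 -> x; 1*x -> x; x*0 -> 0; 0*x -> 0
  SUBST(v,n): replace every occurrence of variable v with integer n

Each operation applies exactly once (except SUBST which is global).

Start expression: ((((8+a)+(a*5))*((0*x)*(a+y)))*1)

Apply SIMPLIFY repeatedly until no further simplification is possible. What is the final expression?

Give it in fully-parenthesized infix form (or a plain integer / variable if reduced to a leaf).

Answer: 0

Derivation:
Start: ((((8+a)+(a*5))*((0*x)*(a+y)))*1)
Step 1: at root: ((((8+a)+(a*5))*((0*x)*(a+y)))*1) -> (((8+a)+(a*5))*((0*x)*(a+y))); overall: ((((8+a)+(a*5))*((0*x)*(a+y)))*1) -> (((8+a)+(a*5))*((0*x)*(a+y)))
Step 2: at RL: (0*x) -> 0; overall: (((8+a)+(a*5))*((0*x)*(a+y))) -> (((8+a)+(a*5))*(0*(a+y)))
Step 3: at R: (0*(a+y)) -> 0; overall: (((8+a)+(a*5))*(0*(a+y))) -> (((8+a)+(a*5))*0)
Step 4: at root: (((8+a)+(a*5))*0) -> 0; overall: (((8+a)+(a*5))*0) -> 0
Fixed point: 0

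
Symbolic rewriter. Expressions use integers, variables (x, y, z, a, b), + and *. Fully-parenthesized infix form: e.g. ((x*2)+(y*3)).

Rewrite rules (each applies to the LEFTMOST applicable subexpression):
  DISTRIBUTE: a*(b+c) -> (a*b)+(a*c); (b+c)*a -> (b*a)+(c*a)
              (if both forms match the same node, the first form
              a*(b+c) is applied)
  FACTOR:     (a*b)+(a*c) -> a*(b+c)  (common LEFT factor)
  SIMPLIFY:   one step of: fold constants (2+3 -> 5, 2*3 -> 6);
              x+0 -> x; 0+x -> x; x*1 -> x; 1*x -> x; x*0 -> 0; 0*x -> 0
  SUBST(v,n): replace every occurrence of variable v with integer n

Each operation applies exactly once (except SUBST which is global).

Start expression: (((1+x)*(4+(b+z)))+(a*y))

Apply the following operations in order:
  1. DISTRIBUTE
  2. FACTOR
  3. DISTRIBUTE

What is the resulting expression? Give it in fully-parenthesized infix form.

Start: (((1+x)*(4+(b+z)))+(a*y))
Apply DISTRIBUTE at L (target: ((1+x)*(4+(b+z)))): (((1+x)*(4+(b+z)))+(a*y)) -> ((((1+x)*4)+((1+x)*(b+z)))+(a*y))
Apply FACTOR at L (target: (((1+x)*4)+((1+x)*(b+z)))): ((((1+x)*4)+((1+x)*(b+z)))+(a*y)) -> (((1+x)*(4+(b+z)))+(a*y))
Apply DISTRIBUTE at L (target: ((1+x)*(4+(b+z)))): (((1+x)*(4+(b+z)))+(a*y)) -> ((((1+x)*4)+((1+x)*(b+z)))+(a*y))

Answer: ((((1+x)*4)+((1+x)*(b+z)))+(a*y))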